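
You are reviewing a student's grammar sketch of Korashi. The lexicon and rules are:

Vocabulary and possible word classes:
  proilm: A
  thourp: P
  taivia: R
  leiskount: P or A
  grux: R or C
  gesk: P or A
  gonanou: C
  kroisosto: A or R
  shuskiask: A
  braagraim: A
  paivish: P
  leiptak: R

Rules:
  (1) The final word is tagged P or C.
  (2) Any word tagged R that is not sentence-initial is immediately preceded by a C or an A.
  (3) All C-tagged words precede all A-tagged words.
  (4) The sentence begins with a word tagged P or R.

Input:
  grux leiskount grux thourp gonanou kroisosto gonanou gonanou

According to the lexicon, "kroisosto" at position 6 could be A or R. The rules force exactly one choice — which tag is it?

R

Candidates per position — 1:grux {R,C}; 2:leiskount {P,A}; 3:grux {R,C}; 4:thourp {P}; 5:gonanou {C}; 6:kroisosto {A,R}; 7:gonanou {C}; 8:gonanou {C}.
Word 1 cannot be C — rule 4 would then fail for every completion. It is R.
Word 2 cannot be A — rule 3 would then fail for every completion. It is P.
Word 3 cannot be R — rule 2 would then fail for every completion. It is C.
Word 6 cannot be A — rule 3 would then fail for every completion. It is R.
That leaves exactly one tagging: R P C P C R C C.
Checking: rule 1 ✓; rule 2 ✓; rule 3 ✓; rule 4 ✓.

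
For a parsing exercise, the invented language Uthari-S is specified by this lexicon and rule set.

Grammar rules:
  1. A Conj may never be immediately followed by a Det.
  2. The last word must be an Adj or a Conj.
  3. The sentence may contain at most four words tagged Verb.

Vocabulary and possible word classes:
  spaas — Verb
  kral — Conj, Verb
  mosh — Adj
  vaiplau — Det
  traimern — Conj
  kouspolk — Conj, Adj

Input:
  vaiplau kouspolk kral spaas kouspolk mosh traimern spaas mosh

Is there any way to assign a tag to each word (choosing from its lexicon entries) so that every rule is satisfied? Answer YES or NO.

Candidates per position — 1:vaiplau {Det}; 2:kouspolk {Conj,Adj}; 3:kral {Conj,Verb}; 4:spaas {Verb}; 5:kouspolk {Conj,Adj}; 6:mosh {Adj}; 7:traimern {Conj}; 8:spaas {Verb}; 9:mosh {Adj}.
One satisfying assignment: Det Conj Conj Verb Adj Adj Conj Verb Adj.
Rule-by-rule: rule 1 ok; rule 2 ok; rule 3 ok.

YES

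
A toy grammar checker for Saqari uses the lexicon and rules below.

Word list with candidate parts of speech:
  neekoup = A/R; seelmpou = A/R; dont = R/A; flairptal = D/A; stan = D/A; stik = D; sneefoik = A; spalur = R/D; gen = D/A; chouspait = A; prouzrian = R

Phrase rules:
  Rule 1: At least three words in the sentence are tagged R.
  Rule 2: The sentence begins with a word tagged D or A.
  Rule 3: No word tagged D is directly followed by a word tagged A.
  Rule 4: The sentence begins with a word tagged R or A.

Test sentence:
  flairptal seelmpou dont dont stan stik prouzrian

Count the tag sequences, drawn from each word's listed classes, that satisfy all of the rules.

Candidates per position — 1:flairptal {D,A}; 2:seelmpou {A,R}; 3:dont {R,A}; 4:dont {R,A}; 5:stan {D,A}; 6:stik {D}; 7:prouzrian {R}.
There are 32 candidate sequences in total.
Checking each against the rules leaves 8 sequences.
Count = 8.

8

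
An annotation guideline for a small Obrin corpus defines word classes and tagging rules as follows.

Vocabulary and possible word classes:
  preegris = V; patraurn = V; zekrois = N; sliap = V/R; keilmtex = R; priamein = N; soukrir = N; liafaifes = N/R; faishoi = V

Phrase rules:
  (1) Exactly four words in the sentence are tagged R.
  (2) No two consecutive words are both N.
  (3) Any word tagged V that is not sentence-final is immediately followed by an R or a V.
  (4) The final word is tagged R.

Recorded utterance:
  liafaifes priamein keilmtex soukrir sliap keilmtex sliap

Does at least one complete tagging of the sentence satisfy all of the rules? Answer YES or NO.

YES

Candidates per position — 1:liafaifes {N,R}; 2:priamein {N}; 3:keilmtex {R}; 4:soukrir {N}; 5:sliap {V,R}; 6:keilmtex {R}; 7:sliap {V,R}.
One satisfying assignment: R N R N V R R.
Checking: rule 1 ok; rule 2 ok; rule 3 ok; rule 4 ok.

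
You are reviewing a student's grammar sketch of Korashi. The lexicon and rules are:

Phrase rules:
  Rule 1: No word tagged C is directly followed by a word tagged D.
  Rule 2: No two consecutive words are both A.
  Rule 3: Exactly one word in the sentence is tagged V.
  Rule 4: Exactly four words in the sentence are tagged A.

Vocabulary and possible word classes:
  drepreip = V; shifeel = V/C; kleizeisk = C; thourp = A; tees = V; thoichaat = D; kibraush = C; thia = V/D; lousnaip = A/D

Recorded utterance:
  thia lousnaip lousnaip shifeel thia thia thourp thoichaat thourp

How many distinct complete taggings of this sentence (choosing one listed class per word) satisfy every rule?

0

Candidates per position — 1:thia {V,D}; 2:lousnaip {A,D}; 3:lousnaip {A,D}; 4:shifeel {V,C}; 5:thia {V,D}; 6:thia {V,D}; 7:thourp {A}; 8:thoichaat {D}; 9:thourp {A}.
There are 64 candidate sequences in total.
Every candidate sequence violates at least one rule; no consistent tagging exists.
Count = 0.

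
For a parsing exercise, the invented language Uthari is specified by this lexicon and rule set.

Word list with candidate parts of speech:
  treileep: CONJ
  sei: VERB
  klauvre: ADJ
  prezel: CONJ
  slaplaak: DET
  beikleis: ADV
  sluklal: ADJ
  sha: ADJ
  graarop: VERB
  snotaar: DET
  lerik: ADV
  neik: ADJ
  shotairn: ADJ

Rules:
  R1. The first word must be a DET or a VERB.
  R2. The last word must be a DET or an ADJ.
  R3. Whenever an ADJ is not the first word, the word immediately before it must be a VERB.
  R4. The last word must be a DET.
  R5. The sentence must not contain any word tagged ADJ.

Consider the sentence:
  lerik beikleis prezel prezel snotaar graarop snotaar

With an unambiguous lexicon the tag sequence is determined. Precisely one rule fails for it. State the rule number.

1

Fixed tagging: ADV ADV CONJ CONJ DET VERB DET.
Checking each rule: R1 fail, R2 pass, R3 pass, R4 pass, R5 pass.
Only rule 1 fails.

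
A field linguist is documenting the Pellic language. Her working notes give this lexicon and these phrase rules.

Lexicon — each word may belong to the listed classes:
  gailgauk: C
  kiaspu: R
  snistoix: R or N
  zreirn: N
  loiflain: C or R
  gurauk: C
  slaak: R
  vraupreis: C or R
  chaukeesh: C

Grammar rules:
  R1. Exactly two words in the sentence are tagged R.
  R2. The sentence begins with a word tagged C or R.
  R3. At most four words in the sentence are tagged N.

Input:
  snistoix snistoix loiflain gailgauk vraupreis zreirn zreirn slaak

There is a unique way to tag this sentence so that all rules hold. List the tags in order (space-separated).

Candidates per position — 1:snistoix {R,N}; 2:snistoix {R,N}; 3:loiflain {C,R}; 4:gailgauk {C}; 5:vraupreis {C,R}; 6:zreirn {N}; 7:zreirn {N}; 8:slaak {R}.
Position 1: tagging it N would leave rule 2 unsatisfiable, so it must be R.
Position 2: tagging it R would leave rule 1 unsatisfiable, so it must be N.
Position 3: tagging it R would leave rule 1 unsatisfiable, so it must be C.
Position 5: tagging it R would leave rule 1 unsatisfiable, so it must be C.
That leaves exactly one tagging: R N C C C N N R.
Check: rule 1 holds; rule 2 holds; rule 3 holds.

R N C C C N N R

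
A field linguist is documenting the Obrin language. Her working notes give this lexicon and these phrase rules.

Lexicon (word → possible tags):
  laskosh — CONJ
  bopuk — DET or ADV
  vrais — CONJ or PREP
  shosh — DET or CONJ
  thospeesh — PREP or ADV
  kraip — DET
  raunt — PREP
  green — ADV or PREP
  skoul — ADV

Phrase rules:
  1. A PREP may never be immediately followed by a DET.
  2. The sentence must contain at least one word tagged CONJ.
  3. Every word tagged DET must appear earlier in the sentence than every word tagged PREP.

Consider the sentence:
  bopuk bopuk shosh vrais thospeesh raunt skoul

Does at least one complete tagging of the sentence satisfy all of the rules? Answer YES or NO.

YES

Candidates per position — 1:bopuk {DET,ADV}; 2:bopuk {DET,ADV}; 3:shosh {DET,CONJ}; 4:vrais {CONJ,PREP}; 5:thospeesh {PREP,ADV}; 6:raunt {PREP}; 7:skoul {ADV}.
One satisfying assignment: ADV ADV DET CONJ ADV PREP ADV.
Rule-by-rule: rule 1 holds; rule 2 holds; rule 3 holds.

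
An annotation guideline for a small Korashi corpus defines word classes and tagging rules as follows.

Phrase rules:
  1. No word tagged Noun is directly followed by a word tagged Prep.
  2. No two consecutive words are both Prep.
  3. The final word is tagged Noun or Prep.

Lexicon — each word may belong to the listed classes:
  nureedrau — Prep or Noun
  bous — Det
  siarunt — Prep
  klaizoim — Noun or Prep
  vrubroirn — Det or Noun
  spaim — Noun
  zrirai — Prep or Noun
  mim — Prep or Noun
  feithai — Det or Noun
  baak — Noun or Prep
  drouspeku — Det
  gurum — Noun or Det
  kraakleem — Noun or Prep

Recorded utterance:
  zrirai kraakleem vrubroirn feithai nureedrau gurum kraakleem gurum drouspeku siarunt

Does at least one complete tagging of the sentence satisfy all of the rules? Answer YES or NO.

Candidates per position — 1:zrirai {Prep,Noun}; 2:kraakleem {Noun,Prep}; 3:vrubroirn {Det,Noun}; 4:feithai {Det,Noun}; 5:nureedrau {Prep,Noun}; 6:gurum {Noun,Det}; 7:kraakleem {Noun,Prep}; 8:gurum {Noun,Det}; 9:drouspeku {Det}; 10:siarunt {Prep}.
One satisfying assignment: Prep Noun Det Det Prep Noun Noun Noun Det Prep.
Rule-by-rule: rule 1 holds; rule 2 holds; rule 3 holds.

YES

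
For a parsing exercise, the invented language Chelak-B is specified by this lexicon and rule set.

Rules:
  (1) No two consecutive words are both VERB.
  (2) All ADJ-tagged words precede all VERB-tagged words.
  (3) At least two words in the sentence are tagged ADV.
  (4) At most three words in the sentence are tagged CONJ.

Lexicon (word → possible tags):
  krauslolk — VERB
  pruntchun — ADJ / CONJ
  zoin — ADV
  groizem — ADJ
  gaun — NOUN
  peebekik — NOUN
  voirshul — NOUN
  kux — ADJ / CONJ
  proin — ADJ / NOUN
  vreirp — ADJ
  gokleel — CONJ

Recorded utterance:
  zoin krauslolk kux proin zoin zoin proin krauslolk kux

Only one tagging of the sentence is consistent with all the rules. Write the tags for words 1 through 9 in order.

Candidates per position — 1:zoin {ADV}; 2:krauslolk {VERB}; 3:kux {ADJ,CONJ}; 4:proin {ADJ,NOUN}; 5:zoin {ADV}; 6:zoin {ADV}; 7:proin {ADJ,NOUN}; 8:krauslolk {VERB}; 9:kux {ADJ,CONJ}.
Position 3: ADJ is ruled out by rule 2; that leaves CONJ.
Position 4: ADJ is ruled out by rule 2; that leaves NOUN.
Position 7: ADJ is ruled out by rule 2; that leaves NOUN.
Position 9: ADJ is ruled out by rule 2; that leaves CONJ.
So the tagging must be: ADV VERB CONJ NOUN ADV ADV NOUN VERB CONJ.
Checking: rule 1 ✓; rule 2 ✓; rule 3 ✓; rule 4 ✓.

ADV VERB CONJ NOUN ADV ADV NOUN VERB CONJ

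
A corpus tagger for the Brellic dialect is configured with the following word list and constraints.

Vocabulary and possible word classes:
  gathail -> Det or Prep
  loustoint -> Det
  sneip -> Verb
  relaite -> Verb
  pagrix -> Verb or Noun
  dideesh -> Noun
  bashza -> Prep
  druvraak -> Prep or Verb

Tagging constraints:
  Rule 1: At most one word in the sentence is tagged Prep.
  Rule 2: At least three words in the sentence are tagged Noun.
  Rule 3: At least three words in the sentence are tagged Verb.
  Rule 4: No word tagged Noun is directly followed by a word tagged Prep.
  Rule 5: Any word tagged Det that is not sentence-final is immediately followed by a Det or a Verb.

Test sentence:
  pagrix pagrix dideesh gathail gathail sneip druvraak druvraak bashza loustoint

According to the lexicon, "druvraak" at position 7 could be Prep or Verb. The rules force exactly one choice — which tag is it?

Candidates per position — 1:pagrix {Verb,Noun}; 2:pagrix {Verb,Noun}; 3:dideesh {Noun}; 4:gathail {Det,Prep}; 5:gathail {Det,Prep}; 6:sneip {Verb}; 7:druvraak {Prep,Verb}; 8:druvraak {Prep,Verb}; 9:bashza {Prep}; 10:loustoint {Det}.
Position 1: Verb is ruled out by rule 2; that leaves Noun.
Position 2: Verb is ruled out by rule 2; that leaves Noun.
Position 4: Prep is ruled out by rule 1; that leaves Det.
Position 5: Prep is ruled out by rule 1; that leaves Det.
Position 7: Prep is ruled out by rule 1; that leaves Verb.
Position 8: Prep is ruled out by rule 1; that leaves Verb.
The only consistent sequence is: Noun Noun Noun Det Det Verb Verb Verb Prep Det.
Check: rule 1 ✓; rule 2 ✓; rule 3 ✓; rule 4 ✓; rule 5 ✓.

Verb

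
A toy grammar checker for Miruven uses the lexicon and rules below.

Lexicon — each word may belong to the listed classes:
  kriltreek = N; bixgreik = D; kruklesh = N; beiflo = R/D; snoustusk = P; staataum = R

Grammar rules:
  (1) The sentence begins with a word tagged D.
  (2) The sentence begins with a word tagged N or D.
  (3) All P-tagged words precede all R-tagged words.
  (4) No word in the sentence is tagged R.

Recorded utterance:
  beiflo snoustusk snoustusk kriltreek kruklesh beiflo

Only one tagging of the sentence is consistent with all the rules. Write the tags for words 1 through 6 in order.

D P P N N D

Candidates per position — 1:beiflo {R,D}; 2:snoustusk {P}; 3:snoustusk {P}; 4:kriltreek {N}; 5:kruklesh {N}; 6:beiflo {R,D}.
Position 1: R is ruled out by rule 1; that leaves D.
Position 6: R is ruled out by rule 4; that leaves D.
The unique satisfying tagging is: D P P N N D.
Checking: rule 1 holds; rule 2 holds; rule 3 holds; rule 4 holds.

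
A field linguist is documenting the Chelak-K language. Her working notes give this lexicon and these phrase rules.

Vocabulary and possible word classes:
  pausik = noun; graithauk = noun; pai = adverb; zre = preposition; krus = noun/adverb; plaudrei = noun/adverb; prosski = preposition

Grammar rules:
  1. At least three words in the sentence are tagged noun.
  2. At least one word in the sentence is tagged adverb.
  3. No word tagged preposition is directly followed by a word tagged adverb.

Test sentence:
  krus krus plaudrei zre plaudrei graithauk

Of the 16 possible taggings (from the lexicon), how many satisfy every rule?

Candidates per position — 1:krus {noun,adverb}; 2:krus {noun,adverb}; 3:plaudrei {noun,adverb}; 4:zre {preposition}; 5:plaudrei {noun,adverb}; 6:graithauk {noun}.
There are 16 candidate sequences in total.
Checking each against the rules leaves 6 sequences.
Count = 6.

6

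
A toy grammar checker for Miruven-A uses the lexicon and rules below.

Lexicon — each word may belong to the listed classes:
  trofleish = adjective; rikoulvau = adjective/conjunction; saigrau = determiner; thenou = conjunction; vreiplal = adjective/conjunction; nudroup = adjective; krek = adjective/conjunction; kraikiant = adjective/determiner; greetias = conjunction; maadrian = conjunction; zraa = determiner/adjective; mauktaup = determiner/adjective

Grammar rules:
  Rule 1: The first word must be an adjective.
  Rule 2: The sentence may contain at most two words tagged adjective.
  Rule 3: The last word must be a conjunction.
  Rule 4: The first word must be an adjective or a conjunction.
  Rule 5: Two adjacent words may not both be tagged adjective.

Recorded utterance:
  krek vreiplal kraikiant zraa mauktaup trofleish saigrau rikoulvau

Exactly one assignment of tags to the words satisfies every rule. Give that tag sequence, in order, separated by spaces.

Candidates per position — 1:krek {adjective,conjunction}; 2:vreiplal {adjective,conjunction}; 3:kraikiant {adjective,determiner}; 4:zraa {determiner,adjective}; 5:mauktaup {determiner,adjective}; 6:trofleish {adjective}; 7:saigrau {determiner}; 8:rikoulvau {adjective,conjunction}.
Position 1: tagging it conjunction would leave rule 1 unsatisfiable, so it must be adjective.
Position 2: tagging it adjective would leave rule 2 unsatisfiable, so it must be conjunction.
Position 3: tagging it adjective would leave rule 2 unsatisfiable, so it must be determiner.
Position 4: tagging it adjective would leave rule 2 unsatisfiable, so it must be determiner.
Position 5: tagging it adjective would leave rule 2 unsatisfiable, so it must be determiner.
Position 8: tagging it adjective would leave rule 2 unsatisfiable, so it must be conjunction.
The unique satisfying tagging is: adjective conjunction determiner determiner determiner adjective determiner conjunction.
Check: rule 1 holds; rule 2 holds; rule 3 holds; rule 4 holds; rule 5 holds.

adjective conjunction determiner determiner determiner adjective determiner conjunction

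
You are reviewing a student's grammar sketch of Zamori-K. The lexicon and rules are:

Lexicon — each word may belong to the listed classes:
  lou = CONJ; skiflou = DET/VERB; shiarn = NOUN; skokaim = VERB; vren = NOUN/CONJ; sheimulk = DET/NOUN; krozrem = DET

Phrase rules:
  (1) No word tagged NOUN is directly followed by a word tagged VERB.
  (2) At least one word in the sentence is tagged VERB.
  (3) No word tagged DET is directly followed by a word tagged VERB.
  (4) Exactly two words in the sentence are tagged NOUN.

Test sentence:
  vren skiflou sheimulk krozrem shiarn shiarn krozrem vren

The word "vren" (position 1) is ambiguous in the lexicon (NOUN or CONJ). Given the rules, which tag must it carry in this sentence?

CONJ

Candidates per position — 1:vren {NOUN,CONJ}; 2:skiflou {DET,VERB}; 3:sheimulk {DET,NOUN}; 4:krozrem {DET}; 5:shiarn {NOUN}; 6:shiarn {NOUN}; 7:krozrem {DET}; 8:vren {NOUN,CONJ}.
Word 1 cannot be NOUN — rule 4 would then fail for every completion. It is CONJ.
Word 2 cannot be DET — rule 2 would then fail for every completion. It is VERB.
Word 3 cannot be NOUN — rule 4 would then fail for every completion. It is DET.
Word 8 cannot be NOUN — rule 4 would then fail for every completion. It is CONJ.
The only consistent sequence is: CONJ VERB DET DET NOUN NOUN DET CONJ.
Verifying each rule — rule 1 satisfied; rule 2 satisfied; rule 3 satisfied; rule 4 satisfied.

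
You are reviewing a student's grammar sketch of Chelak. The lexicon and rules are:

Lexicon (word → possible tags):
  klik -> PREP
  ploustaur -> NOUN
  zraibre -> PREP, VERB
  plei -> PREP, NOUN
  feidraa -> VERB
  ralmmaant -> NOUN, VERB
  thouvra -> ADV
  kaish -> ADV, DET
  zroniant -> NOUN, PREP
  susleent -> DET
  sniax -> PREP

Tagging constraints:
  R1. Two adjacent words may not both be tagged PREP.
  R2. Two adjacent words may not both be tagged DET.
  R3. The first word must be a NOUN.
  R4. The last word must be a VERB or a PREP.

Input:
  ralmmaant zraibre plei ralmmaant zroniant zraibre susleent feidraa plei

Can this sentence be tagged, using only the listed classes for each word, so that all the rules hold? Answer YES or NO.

YES

Candidates per position — 1:ralmmaant {NOUN,VERB}; 2:zraibre {PREP,VERB}; 3:plei {PREP,NOUN}; 4:ralmmaant {NOUN,VERB}; 5:zroniant {NOUN,PREP}; 6:zraibre {PREP,VERB}; 7:susleent {DET}; 8:feidraa {VERB}; 9:plei {PREP,NOUN}.
One satisfying assignment: NOUN VERB PREP NOUN NOUN VERB DET VERB PREP.
Rule-by-rule: rule 1 ok; rule 2 ok; rule 3 ok; rule 4 ok.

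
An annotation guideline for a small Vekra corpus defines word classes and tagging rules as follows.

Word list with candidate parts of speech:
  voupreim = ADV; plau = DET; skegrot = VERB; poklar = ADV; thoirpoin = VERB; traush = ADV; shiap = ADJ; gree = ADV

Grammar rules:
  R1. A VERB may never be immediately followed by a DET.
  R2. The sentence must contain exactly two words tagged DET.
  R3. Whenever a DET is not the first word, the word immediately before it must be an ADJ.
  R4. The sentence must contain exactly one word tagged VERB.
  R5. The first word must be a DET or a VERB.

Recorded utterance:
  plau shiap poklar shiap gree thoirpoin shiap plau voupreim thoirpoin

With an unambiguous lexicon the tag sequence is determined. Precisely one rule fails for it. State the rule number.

Fixed tagging: DET ADJ ADV ADJ ADV VERB ADJ DET ADV VERB.
Applying the rules: R1 ok, R2 ok, R3 ok, R4 fails, R5 ok.
Only rule 4 fails.

4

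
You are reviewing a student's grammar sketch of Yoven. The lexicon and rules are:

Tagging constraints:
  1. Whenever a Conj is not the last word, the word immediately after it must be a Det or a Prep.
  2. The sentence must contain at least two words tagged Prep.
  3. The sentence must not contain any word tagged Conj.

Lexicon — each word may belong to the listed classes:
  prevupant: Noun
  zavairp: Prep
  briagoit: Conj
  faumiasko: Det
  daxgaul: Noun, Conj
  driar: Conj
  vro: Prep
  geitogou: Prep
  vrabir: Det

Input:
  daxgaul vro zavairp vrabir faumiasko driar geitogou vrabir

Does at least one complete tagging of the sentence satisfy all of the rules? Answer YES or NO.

Candidates per position — 1:daxgaul {Noun,Conj}; 2:vro {Prep}; 3:zavairp {Prep}; 4:vrabir {Det}; 5:faumiasko {Det}; 6:driar {Conj}; 7:geitogou {Prep}; 8:vrabir {Det}.
Rule 3 cannot be satisfied by any choice of tags from the lexicon.
So there is no consistent tagging.

NO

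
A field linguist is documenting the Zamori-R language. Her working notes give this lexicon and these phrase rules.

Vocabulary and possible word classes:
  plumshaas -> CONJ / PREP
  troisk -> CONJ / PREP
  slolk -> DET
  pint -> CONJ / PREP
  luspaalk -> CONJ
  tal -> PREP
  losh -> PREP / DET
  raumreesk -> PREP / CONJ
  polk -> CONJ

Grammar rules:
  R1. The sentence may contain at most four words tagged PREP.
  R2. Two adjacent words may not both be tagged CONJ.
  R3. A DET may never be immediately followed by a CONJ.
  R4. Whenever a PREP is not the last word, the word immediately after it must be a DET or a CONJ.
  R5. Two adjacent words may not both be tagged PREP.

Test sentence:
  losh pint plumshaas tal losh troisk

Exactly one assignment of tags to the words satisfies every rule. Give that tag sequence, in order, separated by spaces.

Candidates per position — 1:losh {PREP,DET}; 2:pint {CONJ,PREP}; 3:plumshaas {CONJ,PREP}; 4:tal {PREP}; 5:losh {PREP,DET}; 6:troisk {CONJ,PREP}.
Position 3: PREP is ruled out by rule 4; that leaves CONJ.
Position 5: PREP is ruled out by rule 4; that leaves DET.
Position 6: CONJ is ruled out by rule 3; that leaves PREP.
Position 2: CONJ is ruled out by rule 2; that leaves PREP.
Position 1: PREP is ruled out by rule 4; that leaves DET.
That leaves exactly one tagging: DET PREP CONJ PREP DET PREP.
Check: rule 1 satisfied; rule 2 satisfied; rule 3 satisfied; rule 4 satisfied; rule 5 satisfied.

DET PREP CONJ PREP DET PREP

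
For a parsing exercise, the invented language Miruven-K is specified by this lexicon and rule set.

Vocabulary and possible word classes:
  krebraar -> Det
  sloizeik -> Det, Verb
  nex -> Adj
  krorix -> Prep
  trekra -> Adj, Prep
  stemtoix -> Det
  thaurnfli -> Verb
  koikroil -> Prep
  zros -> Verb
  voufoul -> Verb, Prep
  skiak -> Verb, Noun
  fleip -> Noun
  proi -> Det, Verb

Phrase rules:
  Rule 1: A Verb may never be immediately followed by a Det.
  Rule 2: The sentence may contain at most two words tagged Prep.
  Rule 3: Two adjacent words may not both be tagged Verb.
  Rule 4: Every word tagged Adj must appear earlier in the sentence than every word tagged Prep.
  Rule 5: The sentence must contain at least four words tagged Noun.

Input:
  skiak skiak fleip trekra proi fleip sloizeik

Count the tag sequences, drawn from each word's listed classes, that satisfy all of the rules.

8

Candidates per position — 1:skiak {Verb,Noun}; 2:skiak {Verb,Noun}; 3:fleip {Noun}; 4:trekra {Adj,Prep}; 5:proi {Det,Verb}; 6:fleip {Noun}; 7:sloizeik {Det,Verb}.
There are 32 candidate sequences in total.
Checking each against the rules leaves 8 sequences.
Count = 8.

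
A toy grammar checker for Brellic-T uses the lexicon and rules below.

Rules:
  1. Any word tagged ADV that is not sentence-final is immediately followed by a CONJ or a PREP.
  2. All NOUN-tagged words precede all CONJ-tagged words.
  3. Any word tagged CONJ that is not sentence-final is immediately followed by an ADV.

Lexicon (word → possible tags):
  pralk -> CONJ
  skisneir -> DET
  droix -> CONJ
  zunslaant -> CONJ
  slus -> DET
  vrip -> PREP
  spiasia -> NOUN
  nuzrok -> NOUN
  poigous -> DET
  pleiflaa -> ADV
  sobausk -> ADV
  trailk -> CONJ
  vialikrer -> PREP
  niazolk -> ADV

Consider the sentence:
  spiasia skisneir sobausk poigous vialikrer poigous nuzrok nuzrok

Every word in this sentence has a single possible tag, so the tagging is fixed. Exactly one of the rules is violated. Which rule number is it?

1

Fixed tagging: NOUN DET ADV DET PREP DET NOUN NOUN.
Rule check: R1 violated, R2 holds, R3 holds.
Only rule 1 fails.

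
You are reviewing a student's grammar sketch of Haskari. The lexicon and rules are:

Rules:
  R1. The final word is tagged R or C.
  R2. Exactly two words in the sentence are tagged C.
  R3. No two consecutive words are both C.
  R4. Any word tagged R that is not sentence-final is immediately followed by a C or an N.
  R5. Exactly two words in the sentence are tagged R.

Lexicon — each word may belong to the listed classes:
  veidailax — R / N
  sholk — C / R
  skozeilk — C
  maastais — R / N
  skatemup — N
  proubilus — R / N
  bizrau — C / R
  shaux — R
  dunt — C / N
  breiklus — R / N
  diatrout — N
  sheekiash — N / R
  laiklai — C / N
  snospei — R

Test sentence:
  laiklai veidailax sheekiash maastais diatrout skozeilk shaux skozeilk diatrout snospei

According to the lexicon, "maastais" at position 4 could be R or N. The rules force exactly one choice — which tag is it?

Candidates per position — 1:laiklai {C,N}; 2:veidailax {R,N}; 3:sheekiash {N,R}; 4:maastais {R,N}; 5:diatrout {N}; 6:skozeilk {C}; 7:shaux {R}; 8:skozeilk {C}; 9:diatrout {N}; 10:snospei {R}.
Position 1: C is ruled out by rule 2; that leaves N.
Position 2: R is ruled out by rule 5; that leaves N.
Position 3: R is ruled out by rule 5; that leaves N.
Position 4: R is ruled out by rule 5; that leaves N.
The only consistent sequence is: N N N N N C R C N R.
Verifying each rule — rule 1 ✓; rule 2 ✓; rule 3 ✓; rule 4 ✓; rule 5 ✓.

N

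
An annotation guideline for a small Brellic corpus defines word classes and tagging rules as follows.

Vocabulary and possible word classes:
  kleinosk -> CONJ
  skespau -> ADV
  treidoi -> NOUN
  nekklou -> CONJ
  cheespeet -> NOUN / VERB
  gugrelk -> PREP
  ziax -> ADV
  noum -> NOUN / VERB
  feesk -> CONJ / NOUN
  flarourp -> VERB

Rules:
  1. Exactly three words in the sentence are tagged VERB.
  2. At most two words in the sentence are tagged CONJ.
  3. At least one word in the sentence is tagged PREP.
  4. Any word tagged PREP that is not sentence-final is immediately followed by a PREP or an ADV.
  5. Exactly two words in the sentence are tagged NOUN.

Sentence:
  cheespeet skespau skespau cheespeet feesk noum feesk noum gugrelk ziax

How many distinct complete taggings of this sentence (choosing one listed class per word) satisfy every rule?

8

Candidates per position — 1:cheespeet {NOUN,VERB}; 2:skespau {ADV}; 3:skespau {ADV}; 4:cheespeet {NOUN,VERB}; 5:feesk {CONJ,NOUN}; 6:noum {NOUN,VERB}; 7:feesk {CONJ,NOUN}; 8:noum {NOUN,VERB}; 9:gugrelk {PREP}; 10:ziax {ADV}.
There are 64 candidate sequences in total.
Checking each against the rules leaves 8 sequences.
Count = 8.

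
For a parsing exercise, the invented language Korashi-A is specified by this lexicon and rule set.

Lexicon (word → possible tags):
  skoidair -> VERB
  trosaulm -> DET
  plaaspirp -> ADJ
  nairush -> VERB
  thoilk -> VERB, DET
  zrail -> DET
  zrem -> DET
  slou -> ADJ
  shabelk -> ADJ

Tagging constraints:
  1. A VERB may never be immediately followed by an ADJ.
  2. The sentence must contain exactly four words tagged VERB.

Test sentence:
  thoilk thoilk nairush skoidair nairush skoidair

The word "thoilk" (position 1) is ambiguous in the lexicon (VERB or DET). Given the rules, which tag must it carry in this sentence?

Candidates per position — 1:thoilk {VERB,DET}; 2:thoilk {VERB,DET}; 3:nairush {VERB}; 4:skoidair {VERB}; 5:nairush {VERB}; 6:skoidair {VERB}.
Position 1: VERB is ruled out by rule 2; that leaves DET.
Position 2: VERB is ruled out by rule 2; that leaves DET.
So the tagging must be: DET DET VERB VERB VERB VERB.
Verifying each rule — rule 1 satisfied; rule 2 satisfied.

DET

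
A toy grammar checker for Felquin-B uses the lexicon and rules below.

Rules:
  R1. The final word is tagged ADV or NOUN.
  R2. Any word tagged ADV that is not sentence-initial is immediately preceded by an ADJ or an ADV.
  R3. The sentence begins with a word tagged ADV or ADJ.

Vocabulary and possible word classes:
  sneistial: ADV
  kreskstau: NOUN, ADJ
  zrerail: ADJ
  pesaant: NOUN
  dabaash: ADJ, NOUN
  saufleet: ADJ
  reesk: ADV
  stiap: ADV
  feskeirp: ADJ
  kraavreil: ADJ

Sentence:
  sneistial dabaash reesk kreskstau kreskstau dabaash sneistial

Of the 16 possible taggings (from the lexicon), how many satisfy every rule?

Candidates per position — 1:sneistial {ADV}; 2:dabaash {ADJ,NOUN}; 3:reesk {ADV}; 4:kreskstau {NOUN,ADJ}; 5:kreskstau {NOUN,ADJ}; 6:dabaash {ADJ,NOUN}; 7:sneistial {ADV}.
There are 16 candidate sequences in total.
The sequences that satisfy every rule: ADV ADJ ADV NOUN NOUN ADJ ADV; ADV ADJ ADV NOUN ADJ ADJ ADV; ADV ADJ ADV ADJ NOUN ADJ ADV; ADV ADJ ADV ADJ ADJ ADJ ADV.
Count = 4.

4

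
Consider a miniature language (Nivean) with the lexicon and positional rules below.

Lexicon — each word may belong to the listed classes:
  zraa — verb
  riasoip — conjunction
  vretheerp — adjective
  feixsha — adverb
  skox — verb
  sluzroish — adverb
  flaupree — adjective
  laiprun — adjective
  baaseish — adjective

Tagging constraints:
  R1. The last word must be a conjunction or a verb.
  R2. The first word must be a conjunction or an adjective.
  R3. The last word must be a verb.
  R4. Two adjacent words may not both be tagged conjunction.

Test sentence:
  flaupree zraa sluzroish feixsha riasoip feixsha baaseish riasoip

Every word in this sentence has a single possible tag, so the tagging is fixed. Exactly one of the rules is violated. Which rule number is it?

Fixed tagging: adjective verb adverb adverb conjunction adverb adjective conjunction.
Applying the rules: R1 pass, R2 pass, R3 fail, R4 pass.
Only rule 3 fails.

3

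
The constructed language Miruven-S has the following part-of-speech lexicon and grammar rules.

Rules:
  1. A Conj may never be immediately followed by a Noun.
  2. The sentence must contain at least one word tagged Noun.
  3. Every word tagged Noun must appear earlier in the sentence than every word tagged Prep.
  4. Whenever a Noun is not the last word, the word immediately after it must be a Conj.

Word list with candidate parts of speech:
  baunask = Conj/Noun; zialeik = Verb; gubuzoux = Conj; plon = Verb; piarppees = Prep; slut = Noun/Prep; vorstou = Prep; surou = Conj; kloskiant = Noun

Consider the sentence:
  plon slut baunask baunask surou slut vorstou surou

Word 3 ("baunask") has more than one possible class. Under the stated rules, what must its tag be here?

Conj

Candidates per position — 1:plon {Verb}; 2:slut {Noun,Prep}; 3:baunask {Conj,Noun}; 4:baunask {Conj,Noun}; 5:surou {Conj}; 6:slut {Noun,Prep}; 7:vorstou {Prep}; 8:surou {Conj}.
Position 6: Noun is ruled out by rule 1; that leaves Prep.
Position 3: the remaining choice is settled jointly with positions 2, 4 — only Conj at position 3 is part of a tagging that satisfies every rule.
The only consistent sequence is: Verb Noun Conj Conj Conj Prep Prep Conj.
Check: rule 1 holds; rule 2 holds; rule 3 holds; rule 4 holds.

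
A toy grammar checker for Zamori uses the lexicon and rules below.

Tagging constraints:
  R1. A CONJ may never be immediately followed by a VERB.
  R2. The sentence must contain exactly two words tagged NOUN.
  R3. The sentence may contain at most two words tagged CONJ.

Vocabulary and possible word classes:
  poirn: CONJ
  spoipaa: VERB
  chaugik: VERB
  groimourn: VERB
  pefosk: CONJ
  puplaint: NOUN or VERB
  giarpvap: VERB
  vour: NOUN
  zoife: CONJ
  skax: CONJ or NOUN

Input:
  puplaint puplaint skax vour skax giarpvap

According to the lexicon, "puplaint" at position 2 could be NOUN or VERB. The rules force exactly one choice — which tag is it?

VERB

Candidates per position — 1:puplaint {NOUN,VERB}; 2:puplaint {NOUN,VERB}; 3:skax {CONJ,NOUN}; 4:vour {NOUN}; 5:skax {CONJ,NOUN}; 6:giarpvap {VERB}.
Word 5 cannot be CONJ — rule 1 would then fail for every completion. It is NOUN.
Word 1 cannot be NOUN — rule 2 would then fail for every completion. It is VERB.
Word 2 cannot be NOUN — rule 2 would then fail for every completion. It is VERB.
Word 3 cannot be NOUN — rule 2 would then fail for every completion. It is CONJ.
The unique satisfying tagging is: VERB VERB CONJ NOUN NOUN VERB.
Verifying each rule — rule 1 satisfied; rule 2 satisfied; rule 3 satisfied.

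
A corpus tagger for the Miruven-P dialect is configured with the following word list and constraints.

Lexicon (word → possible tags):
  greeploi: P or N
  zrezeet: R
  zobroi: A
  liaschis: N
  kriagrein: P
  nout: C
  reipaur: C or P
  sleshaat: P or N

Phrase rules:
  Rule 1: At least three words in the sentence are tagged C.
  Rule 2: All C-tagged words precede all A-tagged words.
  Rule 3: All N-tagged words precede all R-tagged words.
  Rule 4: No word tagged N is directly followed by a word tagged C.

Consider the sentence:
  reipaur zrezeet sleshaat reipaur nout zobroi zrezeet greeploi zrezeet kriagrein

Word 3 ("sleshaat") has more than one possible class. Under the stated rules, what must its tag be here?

P

Candidates per position — 1:reipaur {C,P}; 2:zrezeet {R}; 3:sleshaat {P,N}; 4:reipaur {C,P}; 5:nout {C}; 6:zobroi {A}; 7:zrezeet {R}; 8:greeploi {P,N}; 9:zrezeet {R}; 10:kriagrein {P}.
Word 1 cannot be P — rule 1 would then fail for every completion. It is C.
Word 3 cannot be N — rule 3 would then fail for every completion. It is P.
Word 4 cannot be P — rule 1 would then fail for every completion. It is C.
Word 8 cannot be N — rule 3 would then fail for every completion. It is P.
So the tagging must be: C R P C C A R P R P.
Checking: rule 1 ✓; rule 2 ✓; rule 3 ✓; rule 4 ✓.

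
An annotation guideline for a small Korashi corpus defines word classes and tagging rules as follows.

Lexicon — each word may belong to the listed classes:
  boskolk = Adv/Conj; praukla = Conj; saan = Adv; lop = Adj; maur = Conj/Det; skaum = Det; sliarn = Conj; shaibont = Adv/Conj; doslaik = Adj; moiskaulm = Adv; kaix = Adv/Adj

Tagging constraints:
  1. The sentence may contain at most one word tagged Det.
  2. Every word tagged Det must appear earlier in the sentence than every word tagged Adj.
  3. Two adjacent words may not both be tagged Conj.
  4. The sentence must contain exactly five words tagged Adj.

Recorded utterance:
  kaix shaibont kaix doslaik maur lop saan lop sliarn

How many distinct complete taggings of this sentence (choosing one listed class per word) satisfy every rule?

Candidates per position — 1:kaix {Adv,Adj}; 2:shaibont {Adv,Conj}; 3:kaix {Adv,Adj}; 4:doslaik {Adj}; 5:maur {Conj,Det}; 6:lop {Adj}; 7:saan {Adv}; 8:lop {Adj}; 9:sliarn {Conj}.
There are 16 candidate sequences in total.
The sequences that satisfy every rule: Adj Adv Adj Adj Conj Adj Adv Adj Conj; Adj Conj Adj Adj Conj Adj Adv Adj Conj.
Count = 2.

2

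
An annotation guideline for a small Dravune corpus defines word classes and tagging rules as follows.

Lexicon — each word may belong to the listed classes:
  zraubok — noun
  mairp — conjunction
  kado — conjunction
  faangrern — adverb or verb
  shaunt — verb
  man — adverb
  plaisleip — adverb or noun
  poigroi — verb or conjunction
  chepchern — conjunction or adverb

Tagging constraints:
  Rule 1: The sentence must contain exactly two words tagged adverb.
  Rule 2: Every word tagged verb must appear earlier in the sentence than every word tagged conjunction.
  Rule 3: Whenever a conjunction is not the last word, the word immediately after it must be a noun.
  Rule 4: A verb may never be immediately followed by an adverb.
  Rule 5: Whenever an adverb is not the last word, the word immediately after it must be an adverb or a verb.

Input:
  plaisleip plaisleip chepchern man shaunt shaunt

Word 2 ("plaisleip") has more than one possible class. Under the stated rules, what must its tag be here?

noun

Candidates per position — 1:plaisleip {adverb,noun}; 2:plaisleip {adverb,noun}; 3:chepchern {conjunction,adverb}; 4:man {adverb}; 5:shaunt {verb}; 6:shaunt {verb}.
Position 3: conjunction is ruled out by rule 2; that leaves adverb.
Position 1: adverb is ruled out by rule 1; that leaves noun.
Position 2: adverb is ruled out by rule 1; that leaves noun.
The unique satisfying tagging is: noun noun adverb adverb verb verb.
Rule-by-rule: rule 1 satisfied; rule 2 satisfied; rule 3 satisfied; rule 4 satisfied; rule 5 satisfied.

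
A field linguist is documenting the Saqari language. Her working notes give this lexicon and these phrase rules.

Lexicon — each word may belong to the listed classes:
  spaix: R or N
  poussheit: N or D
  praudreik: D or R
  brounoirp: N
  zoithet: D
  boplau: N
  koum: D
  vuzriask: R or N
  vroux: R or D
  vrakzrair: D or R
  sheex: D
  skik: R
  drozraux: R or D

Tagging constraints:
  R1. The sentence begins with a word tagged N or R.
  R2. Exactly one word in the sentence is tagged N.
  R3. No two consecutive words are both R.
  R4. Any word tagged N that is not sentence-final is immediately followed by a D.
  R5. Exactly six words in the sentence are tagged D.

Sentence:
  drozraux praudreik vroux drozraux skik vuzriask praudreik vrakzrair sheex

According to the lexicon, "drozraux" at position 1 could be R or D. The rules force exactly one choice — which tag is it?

R

Candidates per position — 1:drozraux {R,D}; 2:praudreik {D,R}; 3:vroux {R,D}; 4:drozraux {R,D}; 5:skik {R}; 6:vuzriask {R,N}; 7:praudreik {D,R}; 8:vrakzrair {D,R}; 9:sheex {D}.
Position 1: tagging it D would leave rule 1 unsatisfiable, so it must be R.
Position 2: tagging it R would leave rule 3 unsatisfiable, so it must be D.
Position 3: tagging it R would leave rule 5 unsatisfiable, so it must be D.
Position 4: tagging it R would leave rule 3 unsatisfiable, so it must be D.
Position 6: tagging it R would leave rule 2 unsatisfiable, so it must be N.
Position 7: tagging it R would leave rule 4 unsatisfiable, so it must be D.
Position 8: tagging it R would leave rule 5 unsatisfiable, so it must be D.
So the tagging must be: R D D D R N D D D.
Rule-by-rule: rule 1 ok; rule 2 ok; rule 3 ok; rule 4 ok; rule 5 ok.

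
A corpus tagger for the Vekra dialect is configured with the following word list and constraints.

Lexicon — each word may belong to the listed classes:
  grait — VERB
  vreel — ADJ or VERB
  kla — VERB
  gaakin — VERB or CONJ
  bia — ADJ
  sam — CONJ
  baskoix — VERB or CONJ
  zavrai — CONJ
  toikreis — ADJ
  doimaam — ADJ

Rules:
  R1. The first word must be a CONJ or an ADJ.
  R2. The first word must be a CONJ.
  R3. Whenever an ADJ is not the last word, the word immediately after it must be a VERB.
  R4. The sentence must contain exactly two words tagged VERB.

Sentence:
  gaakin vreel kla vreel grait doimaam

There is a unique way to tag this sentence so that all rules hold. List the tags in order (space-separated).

CONJ ADJ VERB ADJ VERB ADJ

Candidates per position — 1:gaakin {VERB,CONJ}; 2:vreel {ADJ,VERB}; 3:kla {VERB}; 4:vreel {ADJ,VERB}; 5:grait {VERB}; 6:doimaam {ADJ}.
At position 1, choosing VERB makes rule 1 impossible to satisfy; hence CONJ.
At position 2, choosing VERB makes rule 4 impossible to satisfy; hence ADJ.
At position 4, choosing VERB makes rule 4 impossible to satisfy; hence ADJ.
The unique satisfying tagging is: CONJ ADJ VERB ADJ VERB ADJ.
Rule-by-rule: rule 1 ok; rule 2 ok; rule 3 ok; rule 4 ok.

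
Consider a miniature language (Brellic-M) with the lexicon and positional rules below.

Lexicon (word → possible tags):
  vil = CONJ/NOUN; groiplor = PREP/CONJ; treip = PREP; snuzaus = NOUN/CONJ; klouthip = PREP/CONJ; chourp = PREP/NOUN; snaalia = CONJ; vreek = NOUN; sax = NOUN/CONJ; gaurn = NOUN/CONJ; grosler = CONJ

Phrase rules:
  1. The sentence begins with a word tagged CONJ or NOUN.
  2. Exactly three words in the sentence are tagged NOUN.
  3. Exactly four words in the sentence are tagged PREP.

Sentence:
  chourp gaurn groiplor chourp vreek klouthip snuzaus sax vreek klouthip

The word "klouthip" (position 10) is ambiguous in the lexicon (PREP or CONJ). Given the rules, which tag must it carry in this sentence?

Candidates per position — 1:chourp {PREP,NOUN}; 2:gaurn {NOUN,CONJ}; 3:groiplor {PREP,CONJ}; 4:chourp {PREP,NOUN}; 5:vreek {NOUN}; 6:klouthip {PREP,CONJ}; 7:snuzaus {NOUN,CONJ}; 8:sax {NOUN,CONJ}; 9:vreek {NOUN}; 10:klouthip {PREP,CONJ}.
Word 1 cannot be PREP — rule 1 would then fail for every completion. It is NOUN.
Word 2 cannot be NOUN — rule 2 would then fail for every completion. It is CONJ.
Word 3 cannot be CONJ — rule 3 would then fail for every completion. It is PREP.
Word 4 cannot be NOUN — rule 2 would then fail for every completion. It is PREP.
Word 6 cannot be CONJ — rule 3 would then fail for every completion. It is PREP.
Word 7 cannot be NOUN — rule 2 would then fail for every completion. It is CONJ.
Word 8 cannot be NOUN — rule 2 would then fail for every completion. It is CONJ.
Word 10 cannot be CONJ — rule 3 would then fail for every completion. It is PREP.
The only consistent sequence is: NOUN CONJ PREP PREP NOUN PREP CONJ CONJ NOUN PREP.
Rule-by-rule: rule 1 holds; rule 2 holds; rule 3 holds.

PREP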